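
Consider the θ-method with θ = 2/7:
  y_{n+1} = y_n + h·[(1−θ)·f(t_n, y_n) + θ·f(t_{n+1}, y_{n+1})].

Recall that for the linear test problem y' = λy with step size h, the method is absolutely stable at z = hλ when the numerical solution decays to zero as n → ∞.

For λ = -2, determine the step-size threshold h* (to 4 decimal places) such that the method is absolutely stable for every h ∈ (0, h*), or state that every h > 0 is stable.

(-4.6667,0); λ=-2 ⇒ h* = (14/3)/2 = 2.3333.

Set f=λy, z=hλ:
  y_{n+1} = y_n + z·[5/7·y_n + 2/7·y_{n+1}] ⇒ (1 − 2/7z)y_{n+1} = (1 + 5/7z)y_n
  so R(z) = (1 + 5/7z)/(1 − 2/7z).

Solve |R(x)|<1 on ℝ⁻.
x=-0.88: |R|=0.2968
R=−1: 1+5/7x = −1+2/7x ⇒ -3/7x=2 ⇒ x=2/(-3/7)=-4.6667
Confirm numerically:
  x=-4.641: |R|=0.99527 <1
  x=-4.302: |R|=0.92989 <1
  x=-2.747: |R|=0.53906 <1
  x=-2.561: |R|=0.47888 <1
  x=-5.162: |R|=1.08578 >1
  x=-5.125: |R|=1.07971 >1
  x=-4.709: |R|=1.00774 >1
So |R|<1 on (-4.6667, 0).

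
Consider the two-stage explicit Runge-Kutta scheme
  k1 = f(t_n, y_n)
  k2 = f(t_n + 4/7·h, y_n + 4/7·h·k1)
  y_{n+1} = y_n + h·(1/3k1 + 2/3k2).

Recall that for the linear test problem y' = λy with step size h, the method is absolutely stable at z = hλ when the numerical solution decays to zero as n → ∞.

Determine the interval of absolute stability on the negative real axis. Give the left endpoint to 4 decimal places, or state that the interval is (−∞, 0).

Test eqn y'=λy, z=hλ:
  k1=λy_n ⇒ h·k1=z·y_n;  k2=λ(1+4/7z)y_n ⇒ h·k2=z(1+4/7z)y_n
  y_{n+1}/y_n = 1 + 1/3z + 2/3z(1+4/7z) = 1 + z + 8/21z²
  Hence R(z) = 1 + z + 8/21z².

Find x<0 with |R(x)|<1.
x=-0.51: |R|=0.5891
R=1: x+8/21x²=0 ⇒ x=−21/8=-2.6250; min R=1−1/(4·8/21)=0.3438>−1
Confirm numerically:
  x=-2.541: |R|=0.91869 <1
  x=-1.430: |R|=0.34901 <1
  x=-1.241: |R|=0.34570 <1
  x=-3.005: |R|=1.43501 >1
  x=-2.795: |R|=1.18101 >1
So |R|<1 on (-2.6250, 0).

z∈(-2.6250,0).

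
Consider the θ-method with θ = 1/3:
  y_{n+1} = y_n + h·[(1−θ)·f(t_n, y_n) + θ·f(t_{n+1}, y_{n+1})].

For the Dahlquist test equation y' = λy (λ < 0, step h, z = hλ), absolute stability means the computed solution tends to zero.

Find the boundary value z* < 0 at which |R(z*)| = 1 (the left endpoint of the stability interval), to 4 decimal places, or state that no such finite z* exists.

z* = -6.0000.

On y'=λy, z=hλ:
  y_{n+1} = y_n + z·[2/3·y_n + 1/3·y_{n+1}] ⇒ (1 − 1/3z)y_{n+1} = (1 + 2/3z)y_n
  Hence R(z) = (1 + 2/3z)/(1 − 1/3z).

Find x<0 with |R(x)|<1.
x=-1: |R|=0.2500
R=−1: 1+2/3x = −1+1/3x ⇒ -1/3x=2 ⇒ x=2/(-1/3)=-6.0000
Confirm numerically:
  x=-5.861: |R|=0.98431 <1
  x=-3.040: |R|=0.50993 <1
  x=-2.774: |R|=0.44129 <1
  x=-2.572: |R|=0.38478 <1
  x=-6.306: |R|=1.03288 >1
  x=-6.242: |R|=1.02618 >1
  x=-6.151: |R|=1.01650 >1
Stable set (-6.0000, 0).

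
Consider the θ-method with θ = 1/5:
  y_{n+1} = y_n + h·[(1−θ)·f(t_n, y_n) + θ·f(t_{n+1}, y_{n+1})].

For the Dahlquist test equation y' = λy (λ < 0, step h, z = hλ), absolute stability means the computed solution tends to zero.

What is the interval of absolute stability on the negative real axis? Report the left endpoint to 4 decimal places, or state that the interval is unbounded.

(-3.3333, 0).

With y'=λy (z=hλ):
  y_{n+1} = y_n + z·[4/5·y_n + 1/5·y_{n+1}] ⇒ (1 − 1/5z)y_{n+1} = (1 + 4/5z)y_n
  Hence R(z) = (1 + 4/5z)/(1 − 1/5z).

Need |R(x)|<1, x<0.
x=-1.26: |R|=0.0064
R=−1: 1+4/5x = −1+1/5x ⇒ -3/5x=2 ⇒ x=2/(-3/5)=-3.3333
Confirm numerically:
  x=-3.207: |R|=0.95382 <1
  x=-2.868: |R|=0.82257 <1
  x=-2.728: |R|=0.76501 <1
  x=-1.854: |R|=0.35249 <1
  x=-3.899: |R|=1.19070 >1
  x=-3.402: |R|=1.02452 >1
  x=-3.361: |R|=1.00993 >1
Interval (-3.3333, 0).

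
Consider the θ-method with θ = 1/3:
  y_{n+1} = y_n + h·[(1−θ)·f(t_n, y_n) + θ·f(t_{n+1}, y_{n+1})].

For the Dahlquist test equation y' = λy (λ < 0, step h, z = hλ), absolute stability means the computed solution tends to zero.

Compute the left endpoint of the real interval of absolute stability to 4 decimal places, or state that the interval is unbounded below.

Test eqn y'=λy, z=hλ:
  y_{n+1} = y_n + z·[2/3·y_n + 1/3·y_{n+1}] ⇒ (1 − 1/3z)y_{n+1} = (1 + 2/3z)y_n
  R(z) = (1 + 2/3z)/(1 − 1/3z).

Need |R(x)|<1, x<0.
x=-1.11: |R|=0.1898
R=−1: 1+2/3x = −1+1/3x ⇒ -1/3x=2 ⇒ x=2/(-1/3)=-6.0000
Confirm numerically:
  x=-5.968: |R|=0.99643 <1
  x=-3.936: |R|=0.70242 <1
  x=-3.309: |R|=0.57347 <1
  x=-3.200: |R|=0.54839 <1
  x=-6.419: |R|=1.04448 >1
  x=-6.047: |R|=1.00520 >1
Stable set (-6.0000, 0).

left endpoint -6.0000.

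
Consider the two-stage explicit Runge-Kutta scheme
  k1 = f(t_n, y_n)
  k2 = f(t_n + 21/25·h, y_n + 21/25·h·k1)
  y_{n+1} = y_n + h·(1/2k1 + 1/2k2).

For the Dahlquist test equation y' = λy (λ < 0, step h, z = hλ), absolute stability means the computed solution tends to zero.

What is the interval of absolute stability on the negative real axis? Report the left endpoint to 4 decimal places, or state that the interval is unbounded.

(-2.3810, 0).

With y'=λy (z=hλ):
  k1=λy_n ⇒ h·k1=z·y_n;  k2=λ(1+21/25z)y_n ⇒ h·k2=z(1+21/25z)y_n
  y_{n+1}/y_n = 1 + 1/2z + 1/2z(1+21/25z) = 1 + z + 21/50z²
  ⇒ R(z) = 1 + z + 21/50z².

Boundary: |R(x)|=1, x<0.
x=-1.09: |R|=0.4090
R=1: x+21/50x²=0 ⇒ x=−50/21=-2.3810; min R=1−1/(4·21/50)=0.4048>−1
Confirm numerically:
  x=-1.587: |R|=0.47080 <1
  x=-1.577: |R|=0.46751 <1
  x=-1.542: |R|=0.45666 <1
  x=-1.409: |R|=0.42482 <1
  x=-2.834: |R|=1.53925 >1
  x=-2.497: |R|=1.12170 >1
  x=-2.446: |R|=1.06682 >1
Stable set (-2.3810, 0).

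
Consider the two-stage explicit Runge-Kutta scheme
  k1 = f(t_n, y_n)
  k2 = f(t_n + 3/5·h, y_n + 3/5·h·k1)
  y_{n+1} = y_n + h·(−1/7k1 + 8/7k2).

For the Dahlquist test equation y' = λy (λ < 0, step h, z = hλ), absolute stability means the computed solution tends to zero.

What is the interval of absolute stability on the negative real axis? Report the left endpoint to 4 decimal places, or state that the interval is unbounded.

z∈(-1.4583,0).

Set f=λy, z=hλ:
  k1=λy_n ⇒ h·k1=z·y_n;  k2=λ(1+3/5z)y_n ⇒ h·k2=z(1+3/5z)y_n
  y_{n+1}/y_n = 1 − 1/7z + 8/7z(1+3/5z) = 1 + z + 24/35z²
  ⇒ R(z) = 1 + z + 24/35z².

Solve |R(x)|<1 on ℝ⁻.
x=-1.36: |R|=0.9083
R=1: x+24/35x²=0 ⇒ x=−35/24=-1.4583; min R=1−1/(4·24/35)=0.6354>−1
Confirm numerically:
  x=-1.224: |R|=0.80332 <1
  x=-1.192: |R|=0.78231 <1
  x=-0.996: |R|=0.68424 <1
  x=-0.936: |R|=0.66475 <1
  x=-1.985: |R|=1.71687 >1
  x=-1.549: |R|=1.09630 >1
  x=-1.532: |R|=1.07739 >1
So |R|<1 on (-1.4583, 0).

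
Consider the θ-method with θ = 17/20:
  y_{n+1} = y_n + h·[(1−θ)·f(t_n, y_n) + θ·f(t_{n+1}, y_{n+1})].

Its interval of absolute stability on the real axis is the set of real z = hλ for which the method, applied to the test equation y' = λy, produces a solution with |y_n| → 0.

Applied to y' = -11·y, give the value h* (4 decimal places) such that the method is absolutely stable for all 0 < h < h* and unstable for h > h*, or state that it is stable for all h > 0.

unbounded; (−∞, 0). Any h>0 works for λ=-11.

Set f=λy, z=hλ:
  y_{n+1} = y_n + z·[3/20·y_n + 17/20·y_{n+1}] ⇒ (1 − 17/20z)y_{n+1} = (1 + 3/20z)y_n
  R(z) = (1 + 3/20z)/(1 − 17/20z).

Find x<0 with |R(x)|<1.
x=-0.9: |R|=0.4901
x=-2: |R|=0.2593
x=-10: |R|=0.0526
x=-100: |R|=0.1628
θ=17/20≥1/2 ⇒ |1+3/20x|<|1−17/20x| ∀x<0 ⇒ interval (−∞,0).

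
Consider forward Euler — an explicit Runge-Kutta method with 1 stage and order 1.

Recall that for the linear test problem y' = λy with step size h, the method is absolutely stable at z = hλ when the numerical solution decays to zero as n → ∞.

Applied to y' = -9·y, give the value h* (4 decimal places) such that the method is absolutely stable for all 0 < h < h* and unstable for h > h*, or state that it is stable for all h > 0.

(-2.0000,0); λ=-9 ⇒ h* = 0.2222.

On y'=λy, z=hλ:
  order 1, 1-stage ⇒ R(z)=1+z
  (e.g. R(-1.05)=-0.05000, |R|=0.05000)

Find x<0 with |R(x)|<1.
x=-1.05: |R|=0.0500
|R(-2.4)|=1.4000 |R(-1.37)|=0.3700 |R(-0.79)|=0.2100
Bisect:
  x_lo=-2.8846 |R|=1.8846  x_hi=-0.2960 |R|=0.7040
  mid=-1.59031 |R|=0.59031 →hi
  mid=-2.23748 |R|=1.23748 →lo
  mid=-1.91390 |R|=0.91390 →hi
  mid=-2.07569 |R|=1.07569 →lo
  mid=-1.99479 |R|=0.99479 →hi
  mid=-2.03524 |R|=1.03524 →lo
  mid=-2.01502 |R|=1.01502 →lo
  mid=-2.00490 |R|=1.00490 →lo
  mid=-1.99985 |R|=0.99985 →hi
  mid=-2.00238 |R|=1.00238 →lo
  ...
  [-2.00001,-1.99985] ⇒ x*=-2.0000
So |R|<1 on (-2.0000, 0).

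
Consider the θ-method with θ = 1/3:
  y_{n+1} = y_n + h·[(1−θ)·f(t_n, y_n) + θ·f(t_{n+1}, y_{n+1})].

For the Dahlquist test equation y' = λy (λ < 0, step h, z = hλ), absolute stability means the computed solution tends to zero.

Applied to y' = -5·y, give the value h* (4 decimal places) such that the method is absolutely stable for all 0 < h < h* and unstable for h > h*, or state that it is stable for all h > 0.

(-6.0000,0); λ=-5 ⇒ h* = (6)/5 = 1.2000.

On y'=λy, z=hλ:
  y_{n+1} = y_n + z·[2/3·y_n + 1/3·y_{n+1}] ⇒ (1 − 1/3z)y_{n+1} = (1 + 2/3z)y_n
  so R(z) = (1 + 2/3z)/(1 − 1/3z).

Find x<0 with |R(x)|<1.
x=-0.61: |R|=0.4931
R=−1: 1+2/3x = −1+1/3x ⇒ -1/3x=2 ⇒ x=2/(-1/3)=-6.0000
Confirm numerically:
  x=-4.991: |R|=0.87373 <1
  x=-4.595: |R|=0.81501 <1
  x=-3.672: |R|=0.65108 <1
  x=-2.960: |R|=0.48993 <1
  x=-6.152: |R|=1.01661 >1
  x=-6.079: |R|=1.00870 >1
So |R|<1 on (-6.0000, 0).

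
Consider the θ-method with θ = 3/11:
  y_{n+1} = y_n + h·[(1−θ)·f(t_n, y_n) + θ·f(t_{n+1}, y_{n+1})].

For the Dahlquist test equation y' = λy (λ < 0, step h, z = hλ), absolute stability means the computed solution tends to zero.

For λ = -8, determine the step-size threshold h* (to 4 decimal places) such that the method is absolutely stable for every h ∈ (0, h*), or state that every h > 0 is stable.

Set f=λy, z=hλ:
  y_{n+1} = y_n + z·[8/11·y_n + 3/11·y_{n+1}] ⇒ (1 − 3/11z)y_{n+1} = (1 + 8/11z)y_n
  so R(z) = (1 + 8/11z)/(1 − 3/11z).

Find x<0 with |R(x)|<1.
x=-1.02: |R|=0.2020
R=−1: 1+8/11x = −1+3/11x ⇒ -5/11x=2 ⇒ x=2/(-5/11)=-4.4000
Confirm numerically:
  x=-3.725: |R|=0.84780 <1
  x=-3.199: |R|=0.70845 <1
  x=-2.925: |R|=0.62705 <1
  x=-2.144: |R|=0.35291 <1
  x=-4.940: |R|=1.10457 >1
  x=-4.793: |R|=1.07743 >1
  x=-4.472: |R|=1.01474 >1
Stable set (-4.4000, 0).

(-4.4000,0); λ=-8 ⇒ h* = (22/5)/8 = 0.5500.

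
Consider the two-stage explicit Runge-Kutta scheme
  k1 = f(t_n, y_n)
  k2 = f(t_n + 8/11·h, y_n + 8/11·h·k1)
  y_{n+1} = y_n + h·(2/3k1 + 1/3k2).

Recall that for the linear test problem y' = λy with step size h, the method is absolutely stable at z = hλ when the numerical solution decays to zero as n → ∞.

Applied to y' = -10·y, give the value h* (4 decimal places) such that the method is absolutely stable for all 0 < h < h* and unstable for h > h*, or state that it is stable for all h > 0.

On y'=λy, z=hλ:
  k1=λy_n ⇒ h·k1=z·y_n;  k2=λ(1+8/11z)y_n ⇒ h·k2=z(1+8/11z)y_n
  y_{n+1}/y_n = 1 + 2/3z + 1/3z(1+8/11z) = 1 + z + 8/33z²
  ⇒ R(z) = 1 + z + 8/33z².

Need |R(x)|<1, x<0.
x=-0.74: |R|=0.3928
R=1: x+8/33x²=0 ⇒ x=−33/8=-4.1250; min R=1−1/(4·8/33)=-0.0312>−1
Confirm numerically:
  x=-3.289: |R|=0.33343 <1
  x=-3.177: |R|=0.26987 <1
  x=-2.309: |R|=0.01652 <1
  x=-4.495: |R|=1.40319 >1
  x=-4.368: |R|=1.25731 >1
  x=-4.245: |R|=1.12349 >1
Stable set (-4.1250, 0).

(-4.1250,0); λ=-10 ⇒ h* = (33/8)/10 = 0.4125.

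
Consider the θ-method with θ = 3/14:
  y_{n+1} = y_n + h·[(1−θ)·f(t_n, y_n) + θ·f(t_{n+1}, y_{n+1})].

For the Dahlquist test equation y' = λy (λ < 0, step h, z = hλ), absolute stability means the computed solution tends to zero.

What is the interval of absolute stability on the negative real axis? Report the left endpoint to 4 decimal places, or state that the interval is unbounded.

On y'=λy, z=hλ:
  y_{n+1} = y_n + z·[11/14·y_n + 3/14·y_{n+1}] ⇒ (1 − 3/14z)y_{n+1} = (1 + 11/14z)y_n
  R(z) = (1 + 11/14z)/(1 − 3/14z).

Find x<0 with |R(x)|<1.
x=-0.33: |R|=0.6918
R=−1: 1+11/14x = −1+3/14x ⇒ -4/7x=2 ⇒ x=2/(-4/7)=-3.5000
Confirm numerically:
  x=-2.843: |R|=0.76670 <1
  x=-2.164: |R|=0.47843 <1
  x=-1.942: |R|=0.37133 <1
  x=-3.804: |R|=1.09570 >1
  x=-3.668: |R|=1.05375 >1
So |R|<1 on (-3.5000, 0).

(-3.5000, 0).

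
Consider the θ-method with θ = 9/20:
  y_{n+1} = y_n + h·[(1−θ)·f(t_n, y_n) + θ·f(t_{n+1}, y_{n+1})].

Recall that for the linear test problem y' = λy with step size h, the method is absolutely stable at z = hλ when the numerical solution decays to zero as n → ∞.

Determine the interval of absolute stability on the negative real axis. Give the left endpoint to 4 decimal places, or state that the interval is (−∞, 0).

Test eqn y'=λy, z=hλ:
  y_{n+1} = y_n + z·[11/20·y_n + 9/20·y_{n+1}] ⇒ (1 − 9/20z)y_{n+1} = (1 + 11/20z)y_n
  ⇒ R(z) = (1 + 11/20z)/(1 − 9/20z).

Boundary: |R(x)|=1, x<0.
x=-0.33: |R|=0.7127
R=−1: 1+11/20x = −1+9/20x ⇒ -1/10x=2 ⇒ x=2/(-1/10)=-20.0000
Confirm numerically:
  x=-19.649: |R|=0.99643 <1
  x=-11.599: |R|=0.86493 <1
  x=-10.342: |R|=0.82918 <1
  x=-8.917: |R|=0.77890 <1
  x=-20.253: |R|=1.00250 >1
  x=-20.033: |R|=1.00033 >1
So |R|<1 on (-20.0000, 0).

(-20.0000, 0).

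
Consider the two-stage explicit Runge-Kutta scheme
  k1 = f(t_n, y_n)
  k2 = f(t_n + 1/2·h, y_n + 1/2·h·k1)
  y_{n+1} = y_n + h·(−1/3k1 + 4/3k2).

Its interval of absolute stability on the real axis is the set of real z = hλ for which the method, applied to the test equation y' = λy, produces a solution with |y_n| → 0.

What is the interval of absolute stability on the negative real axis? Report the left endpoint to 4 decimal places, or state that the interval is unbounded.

(-1.5000, 0).

Test eqn y'=λy, z=hλ:
  k1=λy_n ⇒ h·k1=z·y_n;  k2=λ(1+1/2z)y_n ⇒ h·k2=z(1+1/2z)y_n
  y_{n+1}/y_n = 1 − 1/3z + 4/3z(1+1/2z) = 1 + z + 2/3z²
  Hence R(z) = 1 + z + 2/3z².

Need |R(x)|<1, x<0.
x=-1.15: |R|=0.7317
R=1: x+2/3x²=0 ⇒ x=−3/2=-1.5000; min R=1−1/(4·2/3)=0.6250>−1
Confirm numerically:
  x=-1.144: |R|=0.72849 <1
  x=-1.029: |R|=0.67689 <1
  x=-0.986: |R|=0.66213 <1
  x=-2.003: |R|=1.67167 >1
  x=-1.754: |R|=1.29701 >1
Stable set (-1.5000, 0).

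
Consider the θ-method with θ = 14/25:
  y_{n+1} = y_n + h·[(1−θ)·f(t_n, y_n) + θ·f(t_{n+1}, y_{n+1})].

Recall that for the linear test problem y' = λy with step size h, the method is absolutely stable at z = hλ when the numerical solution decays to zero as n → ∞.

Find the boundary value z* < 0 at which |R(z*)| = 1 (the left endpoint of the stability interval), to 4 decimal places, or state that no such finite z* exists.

Set f=λy, z=hλ:
  y_{n+1} = y_n + z·[11/25·y_n + 14/25·y_{n+1}] ⇒ (1 − 14/25z)y_{n+1} = (1 + 11/25z)y_n
  R(z) = (1 + 11/25z)/(1 − 14/25z).

Solve |R(x)|<1 on ℝ⁻.
x=-1.06: |R|=0.3348
x=-2: |R|=0.0566
x=-10: |R|=0.5152
x=-100: |R|=0.7544
θ=14/25≥1/2 ⇒ |1+11/25x|<|1−14/25x| ∀x<0 ⇒ interval (−∞,0).

(−∞, 0) — no finite endpoint.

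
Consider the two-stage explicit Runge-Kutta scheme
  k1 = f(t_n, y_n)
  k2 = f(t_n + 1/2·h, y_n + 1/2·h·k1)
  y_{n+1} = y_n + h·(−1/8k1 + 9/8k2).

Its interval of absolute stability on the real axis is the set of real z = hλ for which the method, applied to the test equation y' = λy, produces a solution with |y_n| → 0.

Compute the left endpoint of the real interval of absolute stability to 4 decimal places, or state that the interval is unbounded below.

left endpoint -1.7778.

On y'=λy, z=hλ:
  k1=λy_n ⇒ h·k1=z·y_n;  k2=λ(1+1/2z)y_n ⇒ h·k2=z(1+1/2z)y_n
  y_{n+1}/y_n = 1 − 1/8z + 9/8z(1+1/2z) = 1 + z + 9/16z²
  Hence R(z) = 1 + z + 9/16z².

Solve |R(x)|<1 on ℝ⁻.
x=-0.41: |R|=0.6846
R=1: x+9/16x²=0 ⇒ x=−16/9=-1.7778; min R=1−1/(4·9/16)=0.5556>−1
Confirm numerically:
  x=-1.458: |R|=0.73774 <1
  x=-0.948: |R|=0.55752 <1
  x=-0.856: |R|=0.55616 <1
  x=-0.841: |R|=0.55685 <1
  x=-1.898: |R|=1.12835 >1
  x=-1.843: |R|=1.06762 >1
Stable set (-1.7778, 0).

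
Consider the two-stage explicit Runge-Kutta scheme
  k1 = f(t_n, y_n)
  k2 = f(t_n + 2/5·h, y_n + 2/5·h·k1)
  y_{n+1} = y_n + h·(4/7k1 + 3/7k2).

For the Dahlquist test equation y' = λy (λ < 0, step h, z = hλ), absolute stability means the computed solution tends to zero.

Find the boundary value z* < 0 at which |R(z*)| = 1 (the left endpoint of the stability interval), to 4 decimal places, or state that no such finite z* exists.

z* = -5.8333.

On y'=λy, z=hλ:
  k1=λy_n ⇒ h·k1=z·y_n;  k2=λ(1+2/5z)y_n ⇒ h·k2=z(1+2/5z)y_n
  y_{n+1}/y_n = 1 + 4/7z + 3/7z(1+2/5z) = 1 + z + 6/35z²
  R(z) = 1 + z + 6/35z².

Find x<0 with |R(x)|<1.
x=-0.53: |R|=0.5182
R=1: x+6/35x²=0 ⇒ x=−35/6=-5.8333; min R=1−1/(4·6/35)=-0.4583>−1
Confirm numerically:
  x=-4.983: |R|=0.27362 <1
  x=-4.511: |R|=0.02258 <1
  x=-2.641: |R|=0.44531 <1
  x=-6.267: |R|=1.46591 >1
  x=-6.230: |R|=1.42364 >1
So |R|<1 on (-5.8333, 0).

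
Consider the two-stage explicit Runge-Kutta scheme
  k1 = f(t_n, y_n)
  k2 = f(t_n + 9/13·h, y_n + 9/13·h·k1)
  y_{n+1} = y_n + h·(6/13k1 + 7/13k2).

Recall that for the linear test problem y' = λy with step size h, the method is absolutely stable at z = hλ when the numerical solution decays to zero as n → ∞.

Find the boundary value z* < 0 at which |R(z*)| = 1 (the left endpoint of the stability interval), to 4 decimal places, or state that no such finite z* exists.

left endpoint -2.6825.

With y'=λy (z=hλ):
  k1=λy_n ⇒ h·k1=z·y_n;  k2=λ(1+9/13z)y_n ⇒ h·k2=z(1+9/13z)y_n
  y_{n+1}/y_n = 1 + 6/13z + 7/13z(1+9/13z) = 1 + z + 63/169z²
  Hence R(z) = 1 + z + 63/169z².

Need |R(x)|<1, x<0.
x=-0.77: |R|=0.4510
R=1: x+63/169x²=0 ⇒ x=−169/63=-2.6825; min R=1−1/(4·63/169)=0.3294>−1
Confirm numerically:
  x=-2.233: |R|=0.62579 <1
  x=-1.830: |R|=0.41841 <1
  x=-1.440: |R|=0.33300 <1
  x=-1.205: |R|=0.33629 <1
  x=-3.084: |R|=1.46154 >1
  x=-2.826: |R|=1.15113 >1
  x=-2.767: |R|=1.08712 >1
Interval (-2.6825, 0).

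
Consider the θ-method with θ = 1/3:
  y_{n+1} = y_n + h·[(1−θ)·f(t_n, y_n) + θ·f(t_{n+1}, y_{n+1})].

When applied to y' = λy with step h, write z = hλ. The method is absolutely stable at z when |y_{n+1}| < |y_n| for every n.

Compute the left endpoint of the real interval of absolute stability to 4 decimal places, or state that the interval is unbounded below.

z* = -6.0000.

With y'=λy (z=hλ):
  y_{n+1} = y_n + z·[2/3·y_n + 1/3·y_{n+1}] ⇒ (1 − 1/3z)y_{n+1} = (1 + 2/3z)y_n
  Hence R(z) = (1 + 2/3z)/(1 − 1/3z).

Solve |R(x)|<1 on ℝ⁻.
x=-1.2: |R|=0.1429
R=−1: 1+2/3x = −1+1/3x ⇒ -1/3x=2 ⇒ x=2/(-1/3)=-6.0000
Confirm numerically:
  x=-5.268: |R|=0.91147 <1
  x=-5.223: |R|=0.90551 <1
  x=-4.752: |R|=0.83901 <1
  x=-2.841: |R|=0.45917 <1
  x=-6.488: |R|=1.05143 >1
  x=-6.318: |R|=1.03413 >1
  x=-6.047: |R|=1.00520 >1
Stable set (-6.0000, 0).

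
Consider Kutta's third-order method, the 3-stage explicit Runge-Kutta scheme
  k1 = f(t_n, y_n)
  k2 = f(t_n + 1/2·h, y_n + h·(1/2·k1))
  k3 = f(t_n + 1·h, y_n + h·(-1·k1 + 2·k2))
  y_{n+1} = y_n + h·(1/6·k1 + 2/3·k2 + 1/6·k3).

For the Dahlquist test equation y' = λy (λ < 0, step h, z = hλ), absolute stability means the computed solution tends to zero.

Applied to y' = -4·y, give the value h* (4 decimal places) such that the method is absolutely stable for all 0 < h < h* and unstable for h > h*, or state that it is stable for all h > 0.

(-2.5127,0); λ=-4 ⇒ h* = 0.6282.

With y'=λy (z=hλ):
  order 3, 3-stage ⇒ R(z)=1+z+z^2/2+z^3/6
  (e.g. R(-1.64)=-0.03036, |R|=0.03036)

Solve |R(x)|<1 on ℝ⁻.
x=-1.64: |R|=0.0304
|R(-2.15)|=0.4951 |R(-2.03)|=0.3638 |R(-0.97)|=0.3483
Bisect:
  x_lo=-3.1036 |R|=2.2700  x_hi=-0.1965 |R|=0.8216
  mid=-1.65004 |R|=0.03747 →hi
  mid=-2.37683 |R|=0.79009 →hi
  mid=-2.74023 |R|=1.41513 →lo
  mid=-2.55853 |R|=1.07688 →lo
  mid=-2.46768 |R|=0.92743 →hi
  mid=-2.51311 |R|=1.00059 →lo
  mid=-2.49039 |R|=0.96363 →hi
  mid=-2.50175 |R|=0.98201 →hi
  mid=-2.50743 |R|=0.99128 →hi
  mid=-2.51027 |R|=0.99593 →hi
  ...
  [-2.51275,-2.51257] ⇒ x*=-2.5127
So |R|<1 on (-2.5127, 0).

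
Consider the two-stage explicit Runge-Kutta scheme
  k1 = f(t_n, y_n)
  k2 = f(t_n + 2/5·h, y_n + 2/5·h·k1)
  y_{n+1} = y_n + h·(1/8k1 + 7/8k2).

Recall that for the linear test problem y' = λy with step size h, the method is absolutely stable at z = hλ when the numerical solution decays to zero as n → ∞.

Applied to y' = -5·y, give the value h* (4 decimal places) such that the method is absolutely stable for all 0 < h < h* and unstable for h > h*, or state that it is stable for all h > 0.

(-2.8571,0); λ=-5 ⇒ h* = (20/7)/5 = 0.5714.

Test eqn y'=λy, z=hλ:
  k1=λy_n ⇒ h·k1=z·y_n;  k2=λ(1+2/5z)y_n ⇒ h·k2=z(1+2/5z)y_n
  y_{n+1}/y_n = 1 + 1/8z + 7/8z(1+2/5z) = 1 + z + 7/20z²
  R(z) = 1 + z + 7/20z².

Find x<0 with |R(x)|<1.
x=-1.47: |R|=0.2863
R=1: x+7/20x²=0 ⇒ x=−20/7=-2.8571; min R=1−1/(4·7/20)=0.2857>−1
Confirm numerically:
  x=-2.707: |R|=0.85775 <1
  x=-1.890: |R|=0.36023 <1
  x=-1.716: |R|=0.31463 <1
  x=-3.419: |R|=1.67235 >1
  x=-3.233: |R|=1.42530 >1
Interval (-2.8571, 0).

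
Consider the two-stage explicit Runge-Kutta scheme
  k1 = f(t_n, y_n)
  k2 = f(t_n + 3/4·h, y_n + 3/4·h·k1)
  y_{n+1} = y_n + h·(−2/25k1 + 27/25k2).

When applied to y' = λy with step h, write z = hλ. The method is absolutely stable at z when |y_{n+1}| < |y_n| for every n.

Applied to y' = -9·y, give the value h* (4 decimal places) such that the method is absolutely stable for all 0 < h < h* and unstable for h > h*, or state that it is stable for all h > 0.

Set f=λy, z=hλ:
  k1=λy_n ⇒ h·k1=z·y_n;  k2=λ(1+3/4z)y_n ⇒ h·k2=z(1+3/4z)y_n
  y_{n+1}/y_n = 1 − 2/25z + 27/25z(1+3/4z) = 1 + z + 81/100z²
  R(z) = 1 + z + 81/100z².

Solve |R(x)|<1 on ℝ⁻.
x=-1.53: |R|=1.3661
R=1: x+81/100x²=0 ⇒ x=−100/81=-1.2346; min R=1−1/(4·81/100)=0.6914>−1
Confirm numerically:
  x=-0.924: |R|=0.76756 <1
  x=-0.807: |R|=0.72051 <1
  x=-0.665: |R|=0.69320 <1
  x=-0.632: |R|=0.69153 <1
  x=-1.827: |R|=1.87672 >1
  x=-1.780: |R|=1.78640 >1
  x=-1.264: |R|=1.03013 >1
Interval (-1.2346, 0).

(-1.2346,0); λ=-9 ⇒ h* = (100/81)/9 = 0.1372.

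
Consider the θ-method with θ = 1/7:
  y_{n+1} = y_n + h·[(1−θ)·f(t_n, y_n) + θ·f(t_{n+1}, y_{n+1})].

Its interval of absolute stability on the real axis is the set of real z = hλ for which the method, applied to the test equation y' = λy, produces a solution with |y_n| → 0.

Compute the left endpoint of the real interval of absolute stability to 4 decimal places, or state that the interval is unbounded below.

With y'=λy (z=hλ):
  y_{n+1} = y_n + z·[6/7·y_n + 1/7·y_{n+1}] ⇒ (1 − 1/7z)y_{n+1} = (1 + 6/7z)y_n
  R(z) = (1 + 6/7z)/(1 − 1/7z).

Find x<0 with |R(x)|<1.
x=-0.49: |R|=0.5421
R=−1: 1+6/7x = −1+1/7x ⇒ -5/7x=2 ⇒ x=2/(-5/7)=-2.8000
Confirm numerically:
  x=-1.847: |R|=0.46140 <1
  x=-1.800: |R|=0.43182 <1
  x=-1.730: |R|=0.38717 <1
  x=-1.361: |R|=0.13946 <1
  x=-3.322: |R|=1.25286 >1
  x=-3.298: |R|=1.24179 >1
  x=-2.955: |R|=1.07785 >1
Interval (-2.8000, 0).

z* = -2.8000.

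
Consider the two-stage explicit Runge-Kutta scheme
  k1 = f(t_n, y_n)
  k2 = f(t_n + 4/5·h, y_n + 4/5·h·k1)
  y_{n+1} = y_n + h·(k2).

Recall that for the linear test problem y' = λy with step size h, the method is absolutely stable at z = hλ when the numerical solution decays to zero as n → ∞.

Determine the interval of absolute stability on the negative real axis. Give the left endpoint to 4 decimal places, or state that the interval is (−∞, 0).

z∈(-1.2500,0).

With y'=λy (z=hλ):
  k1=λy_n ⇒ h·k1=z·y_n;  k2=λ(1+4/5z)y_n ⇒ h·k2=z(1+4/5z)y_n
  y_{n+1}/y_n = 1 + z(1+4/5z) = 1 + z + 4/5z²
  Hence R(z) = 1 + z + 4/5z².

Need |R(x)|<1, x<0.
x=-1.63: |R|=1.4955
R=1: x+4/5x²=0 ⇒ x=−5/4=-1.2500; min R=1−1/(4·4/5)=0.6875>−1
Confirm numerically:
  x=-1.126: |R|=0.88830 <1
  x=-0.920: |R|=0.75712 <1
  x=-0.563: |R|=0.69058 <1
  x=-1.772: |R|=1.73999 >1
  x=-1.522: |R|=1.33119 >1
  x=-1.270: |R|=1.02032 >1
Interval (-1.2500, 0).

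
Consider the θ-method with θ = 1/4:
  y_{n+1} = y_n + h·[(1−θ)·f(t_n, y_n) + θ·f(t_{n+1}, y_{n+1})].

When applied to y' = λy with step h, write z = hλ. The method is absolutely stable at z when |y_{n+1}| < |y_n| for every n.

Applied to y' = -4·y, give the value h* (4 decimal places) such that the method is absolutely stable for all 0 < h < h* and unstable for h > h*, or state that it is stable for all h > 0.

(-4.0000,0); λ=-4 ⇒ h* = (4)/4 = 1.0000.

Set f=λy, z=hλ:
  y_{n+1} = y_n + z·[3/4·y_n + 1/4·y_{n+1}] ⇒ (1 − 1/4z)y_{n+1} = (1 + 3/4z)y_n
  Hence R(z) = (1 + 3/4z)/(1 − 1/4z).

Find x<0 with |R(x)|<1.
x=-1.42: |R|=0.0480
R=−1: 1+3/4x = −1+1/4x ⇒ -1/2x=2 ⇒ x=2/(-1/2)=-4.0000
Confirm numerically:
  x=-3.663: |R|=0.91204 <1
  x=-3.286: |R|=0.80401 <1
  x=-3.208: |R|=0.78024 <1
  x=-2.959: |R|=0.70082 <1
  x=-4.490: |R|=1.11543 >1
  x=-4.330: |R|=1.07923 >1
  x=-4.090: |R|=1.02225 >1
Interval (-4.0000, 0).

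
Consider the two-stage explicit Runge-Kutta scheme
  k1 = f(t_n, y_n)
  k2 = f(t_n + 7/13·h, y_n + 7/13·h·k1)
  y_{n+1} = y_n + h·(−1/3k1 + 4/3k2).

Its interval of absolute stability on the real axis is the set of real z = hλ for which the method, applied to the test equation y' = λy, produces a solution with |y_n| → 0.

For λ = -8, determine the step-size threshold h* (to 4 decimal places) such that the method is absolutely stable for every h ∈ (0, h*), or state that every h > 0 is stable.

Set f=λy, z=hλ:
  k1=λy_n ⇒ h·k1=z·y_n;  k2=λ(1+7/13z)y_n ⇒ h·k2=z(1+7/13z)y_n
  y_{n+1}/y_n = 1 − 1/3z + 4/3z(1+7/13z) = 1 + z + 28/39z²
  so R(z) = 1 + z + 28/39z².

Find x<0 with |R(x)|<1.
x=-0.94: |R|=0.6944
R=1: x+28/39x²=0 ⇒ x=−39/28=-1.3929; min R=1−1/(4·28/39)=0.6518>−1
Confirm numerically:
  x=-1.372: |R|=0.97946 <1
  x=-1.371: |R|=0.97849 <1
  x=-0.713: |R|=0.65198 <1
  x=-1.845: |R|=1.59892 >1
  x=-1.670: |R|=1.33229 >1
Interval (-1.3929, 0).

(-1.3929,0); λ=-8 ⇒ h* = (39/28)/8 = 0.1741.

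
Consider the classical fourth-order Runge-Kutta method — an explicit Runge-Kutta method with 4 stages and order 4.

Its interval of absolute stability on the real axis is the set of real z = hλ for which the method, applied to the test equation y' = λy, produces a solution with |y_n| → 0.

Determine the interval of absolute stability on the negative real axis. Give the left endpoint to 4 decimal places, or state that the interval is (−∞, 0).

With y'=λy (z=hλ):
  order 4, 4-stage ⇒ R(z)=1+z+z^2/2+z^3/6+z^4/24
  (e.g. R(-1.17)=0.32559, |R|=0.32559)

Need |R(x)|<1, x<0.
x=-1.17: |R|=0.3256
|R(-2.47)|=0.6198 |R(-2.15)|=0.3952 |R(-0.99)|=0.3784
Bisect:
  x_lo=-3.4191 |R|=2.4587  x_hi=-0.0793 |R|=0.9238
  mid=-1.74921 |R|=0.27872 →hi
  mid=-2.58417 |R|=0.73676 →hi
  mid=-3.00166 |R|=1.37831 →lo
  mid=-2.79291 |R|=1.01155 →lo
  mid=-2.68854 |R|=0.86366 →hi
  mid=-2.74073 |R|=0.93486 →hi
  mid=-2.76682 |R|=0.97251 →hi
  mid=-2.77987 |R|=0.99185 →hi
  mid=-2.78639 |R|=1.00166 →lo
  ...
  [-2.78537,-2.78517] ⇒ x*=-2.7853
Interval (-2.7853, 0).

z∈(-2.7853,0).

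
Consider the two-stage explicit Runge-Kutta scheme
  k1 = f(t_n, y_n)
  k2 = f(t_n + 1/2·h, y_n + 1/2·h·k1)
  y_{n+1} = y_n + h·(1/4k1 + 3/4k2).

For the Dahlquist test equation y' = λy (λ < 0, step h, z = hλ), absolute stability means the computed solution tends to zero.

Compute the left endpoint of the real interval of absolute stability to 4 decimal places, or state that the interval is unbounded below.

Test eqn y'=λy, z=hλ:
  k1=λy_n ⇒ h·k1=z·y_n;  k2=λ(1+1/2z)y_n ⇒ h·k2=z(1+1/2z)y_n
  y_{n+1}/y_n = 1 + 1/4z + 3/4z(1+1/2z) = 1 + z + 3/8z²
  Hence R(z) = 1 + z + 3/8z².

Find x<0 with |R(x)|<1.
x=-0.84: |R|=0.4246
R=1: x+3/8x²=0 ⇒ x=−8/3=-2.6667; min R=1−1/(4·3/8)=0.3333>−1
Confirm numerically:
  x=-1.752: |R|=0.39906 <1
  x=-1.535: |R|=0.34858 <1
  x=-1.525: |R|=0.34711 <1
  x=-2.823: |R|=1.16550 >1
  x=-2.822: |R|=1.16438 >1
Interval (-2.6667, 0).

z* = -2.6667.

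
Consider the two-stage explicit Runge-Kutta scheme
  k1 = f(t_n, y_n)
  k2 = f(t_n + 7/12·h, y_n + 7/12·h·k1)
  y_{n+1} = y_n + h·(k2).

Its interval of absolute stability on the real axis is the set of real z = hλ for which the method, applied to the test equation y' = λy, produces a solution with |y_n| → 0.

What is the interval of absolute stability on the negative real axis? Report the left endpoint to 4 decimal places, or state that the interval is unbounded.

Set f=λy, z=hλ:
  k1=λy_n ⇒ h·k1=z·y_n;  k2=λ(1+7/12z)y_n ⇒ h·k2=z(1+7/12z)y_n
  y_{n+1}/y_n = 1 + z(1+7/12z) = 1 + z + 7/12z²
  R(z) = 1 + z + 7/12z².

Boundary: |R(x)|=1, x<0.
x=-0.93: |R|=0.5745
R=1: x+7/12x²=0 ⇒ x=−12/7=-1.7143; min R=1−1/(4·7/12)=0.5714>−1
Confirm numerically:
  x=-1.414: |R|=0.75231 <1
  x=-1.181: |R|=0.63261 <1
  x=-0.703: |R|=0.58529 <1
  x=-2.020: |R|=1.36023 >1
  x=-1.884: |R|=1.18652 >1
Interval (-1.7143, 0).

z∈(-1.7143,0).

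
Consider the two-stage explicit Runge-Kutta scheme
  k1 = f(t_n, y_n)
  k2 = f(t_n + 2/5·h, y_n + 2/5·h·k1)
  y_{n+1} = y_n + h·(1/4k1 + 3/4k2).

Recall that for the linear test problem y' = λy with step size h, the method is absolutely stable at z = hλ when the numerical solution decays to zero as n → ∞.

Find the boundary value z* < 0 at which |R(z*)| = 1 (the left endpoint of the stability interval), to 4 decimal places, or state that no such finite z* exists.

z* = -3.3333.

Test eqn y'=λy, z=hλ:
  k1=λy_n ⇒ h·k1=z·y_n;  k2=λ(1+2/5z)y_n ⇒ h·k2=z(1+2/5z)y_n
  y_{n+1}/y_n = 1 + 1/4z + 3/4z(1+2/5z) = 1 + z + 3/10z²
  so R(z) = 1 + z + 3/10z².

Solve |R(x)|<1 on ℝ⁻.
x=-1.66: |R|=0.1667
R=1: x+3/10x²=0 ⇒ x=−10/3=-3.3333; min R=1−1/(4·3/10)=0.1667>−1
Confirm numerically:
  x=-3.104: |R|=0.78644 <1
  x=-2.839: |R|=0.57898 <1
  x=-1.576: |R|=0.16913 <1
  x=-1.337: |R|=0.19927 <1
  x=-3.758: |R|=1.47877 >1
  x=-3.438: |R|=1.10795 >1
Interval (-3.3333, 0).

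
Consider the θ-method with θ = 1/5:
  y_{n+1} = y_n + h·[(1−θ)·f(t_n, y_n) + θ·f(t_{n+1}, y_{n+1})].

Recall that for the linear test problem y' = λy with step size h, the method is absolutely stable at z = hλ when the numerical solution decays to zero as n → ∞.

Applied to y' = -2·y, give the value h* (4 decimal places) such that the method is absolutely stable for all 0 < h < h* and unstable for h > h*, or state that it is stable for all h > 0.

Set f=λy, z=hλ:
  y_{n+1} = y_n + z·[4/5·y_n + 1/5·y_{n+1}] ⇒ (1 − 1/5z)y_{n+1} = (1 + 4/5z)y_n
  R(z) = (1 + 4/5z)/(1 − 1/5z).

Need |R(x)|<1, x<0.
x=-1.23: |R|=0.0128
R=−1: 1+4/5x = −1+1/5x ⇒ -3/5x=2 ⇒ x=2/(-3/5)=-3.3333
Confirm numerically:
  x=-3.194: |R|=0.94899 <1
  x=-2.438: |R|=0.63888 <1
  x=-1.838: |R|=0.34396 <1
  x=-1.783: |R|=0.31432 <1
  x=-3.788: |R|=1.15521 >1
  x=-3.780: |R|=1.15262 >1
  x=-3.770: |R|=1.14937 >1
Interval (-3.3333, 0).

(-3.3333,0); λ=-2 ⇒ h* = (10/3)/2 = 1.6667.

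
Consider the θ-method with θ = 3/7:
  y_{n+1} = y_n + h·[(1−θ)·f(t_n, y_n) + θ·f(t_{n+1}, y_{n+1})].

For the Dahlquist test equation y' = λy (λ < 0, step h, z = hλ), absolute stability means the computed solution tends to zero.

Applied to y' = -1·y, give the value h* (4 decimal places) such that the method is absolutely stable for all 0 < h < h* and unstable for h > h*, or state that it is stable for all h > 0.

Set f=λy, z=hλ:
  y_{n+1} = y_n + z·[4/7·y_n + 3/7·y_{n+1}] ⇒ (1 − 3/7z)y_{n+1} = (1 + 4/7z)y_n
  so R(z) = (1 + 4/7z)/(1 − 3/7z).

Boundary: |R(x)|=1, x<0.
x=-1.3: |R|=0.1651
R=−1: 1+4/7x = −1+3/7x ⇒ -1/7x=2 ⇒ x=2/(-1/7)=-14.0000
Confirm numerically:
  x=-12.299: |R|=0.96125 <1
  x=-10.833: |R|=0.91982 <1
  x=-8.733: |R|=0.84135 <1
  x=-7.489: |R|=0.77904 <1
  x=-14.512: |R|=1.01013 >1
  x=-14.112: |R|=1.00227 >1
Interval (-14.0000, 0).

(-14.0000,0); λ=-1 ⇒ h* = (14)/1 = 14.0000.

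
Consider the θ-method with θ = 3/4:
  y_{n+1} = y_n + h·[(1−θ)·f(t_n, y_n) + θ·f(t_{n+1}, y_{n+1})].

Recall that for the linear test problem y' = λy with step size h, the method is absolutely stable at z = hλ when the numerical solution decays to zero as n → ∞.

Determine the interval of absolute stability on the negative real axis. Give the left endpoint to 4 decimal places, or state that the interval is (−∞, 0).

interval (−∞, 0).

With y'=λy (z=hλ):
  y_{n+1} = y_n + z·[1/4·y_n + 3/4·y_{n+1}] ⇒ (1 − 3/4z)y_{n+1} = (1 + 1/4z)y_n
  R(z) = (1 + 1/4z)/(1 − 3/4z).

Need |R(x)|<1, x<0.
x=-1.6: |R|=0.2727
x=-2: |R|=0.2000
x=-10: |R|=0.1765
x=-100: |R|=0.3158
θ=3/4≥1/2 ⇒ |1+1/4x|<|1−3/4x| ∀x<0 ⇒ interval (−∞,0).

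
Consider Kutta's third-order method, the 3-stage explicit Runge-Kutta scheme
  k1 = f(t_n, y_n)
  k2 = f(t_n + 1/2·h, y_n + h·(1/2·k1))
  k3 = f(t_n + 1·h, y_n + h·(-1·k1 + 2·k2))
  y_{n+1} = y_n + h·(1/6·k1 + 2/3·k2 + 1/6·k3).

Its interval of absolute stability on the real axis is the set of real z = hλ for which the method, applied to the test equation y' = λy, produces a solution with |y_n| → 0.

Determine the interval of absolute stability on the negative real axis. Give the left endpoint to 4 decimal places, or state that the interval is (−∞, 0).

z∈(-2.5127,0).

On y'=λy, z=hλ:
  order 3, 3-stage ⇒ R(z)=1+z+z^2/2+z^3/6
  (e.g. R(-1.27)=0.19505, |R|=0.19505)

Find x<0 with |R(x)|<1.
x=-1.27: |R|=0.1951
|R(-2.69)|=1.3161 |R(-2.63)|=1.2035 |R(-1.13)|=0.2680
Bisect:
  x_lo=-3.2316 |R|=2.6349  x_hi=-0.3202 |R|=0.7256
  mid=-1.77593 |R|=0.13249 →hi
  mid=-2.50379 |R|=0.98533 →hi
  mid=-2.86772 |R|=1.68641 →lo
  mid=-2.68575 |R|=1.30796 →lo
  mid=-2.59477 |R|=1.14004 →lo
  mid=-2.54928 |R|=1.06108 →lo
  mid=-2.52653 |R|=1.02281 →lo
  mid=-2.51516 |R|=1.00397 →lo
  ...
  [-2.51285,-2.51267] ⇒ x*=-2.5127
Interval (-2.5127, 0).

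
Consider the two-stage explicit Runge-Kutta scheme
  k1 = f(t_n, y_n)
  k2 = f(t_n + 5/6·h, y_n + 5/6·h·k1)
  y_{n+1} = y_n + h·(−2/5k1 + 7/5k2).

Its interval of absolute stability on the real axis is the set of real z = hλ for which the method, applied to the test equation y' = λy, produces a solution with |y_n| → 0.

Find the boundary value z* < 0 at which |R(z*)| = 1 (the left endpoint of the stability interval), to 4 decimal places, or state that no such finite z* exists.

Set f=λy, z=hλ:
  k1=λy_n ⇒ h·k1=z·y_n;  k2=λ(1+5/6z)y_n ⇒ h·k2=z(1+5/6z)y_n
  y_{n+1}/y_n = 1 − 2/5z + 7/5z(1+5/6z) = 1 + z + 7/6z²
  Hence R(z) = 1 + z + 7/6z².

Solve |R(x)|<1 on ℝ⁻.
x=-1.35: |R|=1.7763
R=1: x+7/6x²=0 ⇒ x=−6/7=-0.8571; min R=1−1/(4·7/6)=0.7857>−1
Confirm numerically:
  x=-0.751: |R|=0.90700 <1
  x=-0.535: |R|=0.79893 <1
  x=-0.354: |R|=0.79220 <1
  x=-1.062: |R|=1.25382 >1
  x=-0.974: |R|=1.13279 >1
  x=-0.902: |R|=1.04720 >1
Interval (-0.8571, 0).

z* = -0.8571.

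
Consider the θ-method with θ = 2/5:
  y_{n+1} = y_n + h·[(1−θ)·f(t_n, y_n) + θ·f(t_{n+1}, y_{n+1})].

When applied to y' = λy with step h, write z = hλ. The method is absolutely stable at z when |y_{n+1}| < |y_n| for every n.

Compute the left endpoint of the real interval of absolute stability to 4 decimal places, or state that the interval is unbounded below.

left endpoint -10.0000.

With y'=λy (z=hλ):
  y_{n+1} = y_n + z·[3/5·y_n + 2/5·y_{n+1}] ⇒ (1 − 2/5z)y_{n+1} = (1 + 3/5z)y_n
  so R(z) = (1 + 3/5z)/(1 − 2/5z).

Need |R(x)|<1, x<0.
x=-1.6: |R|=0.0244
R=−1: 1+3/5x = −1+2/5x ⇒ -1/5x=2 ⇒ x=2/(-1/5)=-10.0000
Confirm numerically:
  x=-8.953: |R|=0.95429 <1
  x=-7.947: |R|=0.90174 <1
  x=-7.742: |R|=0.88977 <1
  x=-6.156: |R|=0.77796 <1
  x=-10.343: |R|=1.01335 >1
  x=-10.338: |R|=1.01316 >1
  x=-10.101: |R|=1.00401 >1
Interval (-10.0000, 0).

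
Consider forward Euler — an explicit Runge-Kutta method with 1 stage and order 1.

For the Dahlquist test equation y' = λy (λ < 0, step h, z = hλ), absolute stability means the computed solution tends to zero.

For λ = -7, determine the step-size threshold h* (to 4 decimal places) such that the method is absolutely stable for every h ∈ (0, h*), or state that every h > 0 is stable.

(-2.0000,0); λ=-7 ⇒ h* = 0.2857.

On y'=λy, z=hλ:
  order 1, 1-stage ⇒ R(z)=1+z
  (e.g. R(-0.34)=0.66000, |R|=0.66000)

Solve |R(x)|<1 on ℝ⁻.
x=-0.34: |R|=0.6600
|R(-2.08)|=1.0800 |R(-1.42)|=0.4200 |R(-0.9)|=0.1000
Bisect:
  x_lo=-2.8025 |R|=1.8025  x_hi=-0.3899 |R|=0.6101
  mid=-1.59617 |R|=0.59617 →hi
  mid=-2.19932 |R|=1.19932 →lo
  mid=-1.89774 |R|=0.89774 →hi
  mid=-2.04853 |R|=1.04853 →lo
  mid=-1.97314 |R|=0.97314 →hi
  mid=-2.01083 |R|=1.01083 →lo
  mid=-1.99199 |R|=0.99199 →hi
  mid=-2.00141 |R|=1.00141 →lo
  ...
  [-2.00008,-1.99994] ⇒ x*=-2.0000
Stable set (-2.0000, 0).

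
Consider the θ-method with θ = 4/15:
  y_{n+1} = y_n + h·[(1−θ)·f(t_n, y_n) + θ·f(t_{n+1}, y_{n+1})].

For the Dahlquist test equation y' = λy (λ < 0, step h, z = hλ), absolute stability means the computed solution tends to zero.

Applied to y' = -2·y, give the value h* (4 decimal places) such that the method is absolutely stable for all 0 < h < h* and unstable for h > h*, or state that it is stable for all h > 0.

Set f=λy, z=hλ:
  y_{n+1} = y_n + z·[11/15·y_n + 4/15·y_{n+1}] ⇒ (1 − 4/15z)y_{n+1} = (1 + 11/15z)y_n
  R(z) = (1 + 11/15z)/(1 − 4/15z).

Boundary: |R(x)|=1, x<0.
x=-1.42: |R|=0.0300
R=−1: 1+11/15x = −1+4/15x ⇒ -7/15x=2 ⇒ x=2/(-7/15)=-4.2857
Confirm numerically:
  x=-3.479: |R|=0.80471 <1
  x=-2.790: |R|=0.59977 <1
  x=-2.726: |R|=0.57852 <1
  x=-4.788: |R|=1.10295 >1
  x=-4.785: |R|=1.10237 >1
  x=-4.705: |R|=1.08678 >1
Stable set (-4.2857, 0).

(-4.2857,0); λ=-2 ⇒ h* = (30/7)/2 = 2.1429.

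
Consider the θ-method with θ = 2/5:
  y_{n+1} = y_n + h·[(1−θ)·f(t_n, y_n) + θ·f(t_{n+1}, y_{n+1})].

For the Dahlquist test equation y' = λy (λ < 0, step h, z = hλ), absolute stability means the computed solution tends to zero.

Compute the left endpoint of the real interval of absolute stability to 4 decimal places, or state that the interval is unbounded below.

left endpoint -10.0000.

With y'=λy (z=hλ):
  y_{n+1} = y_n + z·[3/5·y_n + 2/5·y_{n+1}] ⇒ (1 − 2/5z)y_{n+1} = (1 + 3/5z)y_n
  Hence R(z) = (1 + 3/5z)/(1 − 2/5z).

Boundary: |R(x)|=1, x<0.
x=-1.37: |R|=0.1150
R=−1: 1+3/5x = −1+2/5x ⇒ -1/5x=2 ⇒ x=2/(-1/5)=-10.0000
Confirm numerically:
  x=-7.815: |R|=0.89409 <1
  x=-6.526: |R|=0.80756 <1
  x=-6.210: |R|=0.78243 <1
  x=-5.460: |R|=0.71482 <1
  x=-10.211: |R|=1.00830 >1
  x=-10.101: |R|=1.00401 >1
So |R|<1 on (-10.0000, 0).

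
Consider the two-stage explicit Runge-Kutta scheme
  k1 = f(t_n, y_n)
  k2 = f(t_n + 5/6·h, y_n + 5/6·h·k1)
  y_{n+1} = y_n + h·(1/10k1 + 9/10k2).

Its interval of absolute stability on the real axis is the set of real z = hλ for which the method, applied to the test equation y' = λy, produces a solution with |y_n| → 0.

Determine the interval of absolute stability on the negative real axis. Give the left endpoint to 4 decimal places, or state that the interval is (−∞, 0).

Set f=λy, z=hλ:
  k1=λy_n ⇒ h·k1=z·y_n;  k2=λ(1+5/6z)y_n ⇒ h·k2=z(1+5/6z)y_n
  y_{n+1}/y_n = 1 + 1/10z + 9/10z(1+5/6z) = 1 + z + 3/4z²
  Hence R(z) = 1 + z + 3/4z².

Find x<0 with |R(x)|<1.
x=-1.29: |R|=0.9581
R=1: x+3/4x²=0 ⇒ x=−4/3=-1.3333; min R=1−1/(4·3/4)=0.6667>−1
Confirm numerically:
  x=-0.827: |R|=0.68595 <1
  x=-0.739: |R|=0.67059 <1
  x=-0.570: |R|=0.67368 <1
  x=-1.667: |R|=1.41717 >1
  x=-1.440: |R|=1.11520 >1
Stable set (-1.3333, 0).

z∈(-1.3333,0).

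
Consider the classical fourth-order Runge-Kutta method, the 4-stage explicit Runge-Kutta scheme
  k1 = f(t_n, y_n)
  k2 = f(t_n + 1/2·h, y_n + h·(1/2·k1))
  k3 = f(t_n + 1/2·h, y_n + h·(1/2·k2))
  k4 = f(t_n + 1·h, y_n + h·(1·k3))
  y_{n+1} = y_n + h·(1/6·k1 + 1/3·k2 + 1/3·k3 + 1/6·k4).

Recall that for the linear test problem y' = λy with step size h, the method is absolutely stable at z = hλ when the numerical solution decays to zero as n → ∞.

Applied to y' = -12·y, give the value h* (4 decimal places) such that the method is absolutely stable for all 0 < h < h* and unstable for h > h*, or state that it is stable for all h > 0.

Test eqn y'=λy, z=hλ:
  order 4, 4-stage ⇒ R(z)=1+z+z^2/2+z^3/6+z^4/24
  (e.g. R(-1.49)=0.27409, |R|=0.27409)

Boundary: |R(x)|=1, x<0.
x=-1.49: |R|=0.2741
|R(-3.03)|=1.4361 |R(-2.87)|=1.1354 |R(-2.7)|=0.8788
Bisect:
  x_lo=-3.1616 |R|=1.7323  x_hi=-0.1824 |R|=0.8333
  mid=-1.67201 |R|=0.27239 →hi
  mid=-2.41680 |R|=0.57245 →hi
  mid=-2.78920 |R|=1.00590 →lo
  mid=-2.60300 |R|=0.75819 →hi
  mid=-2.69610 |R|=0.87364 →hi
  mid=-2.74265 |R|=0.93759 →hi
  mid=-2.76592 |R|=0.97119 →hi
  mid=-2.77756 |R|=0.98840 →hi
  mid=-2.78338 |R|=0.99712 →hi
  ...
  [-2.78538,-2.78520] ⇒ x*=-2.7853
Interval (-2.7853, 0).

(-2.7853,0); λ=-12 ⇒ h* = 0.2321.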